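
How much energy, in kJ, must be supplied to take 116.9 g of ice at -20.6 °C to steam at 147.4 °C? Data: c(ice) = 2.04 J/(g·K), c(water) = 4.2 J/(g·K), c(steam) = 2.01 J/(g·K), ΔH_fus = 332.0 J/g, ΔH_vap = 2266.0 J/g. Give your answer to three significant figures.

q = 369 kJ

q1 (heat ice -20.6→0.0 °C): 116.9 × 2.04 × 20.6 = 4913 J
q2 (melt at 0 °C): 116.9 × 332.0 = 38811 J
q3 (heat water 0.0→100.0 °C): 116.9 × 4.2 × 100.0 = 49098 J
q4 (vaporize at 100 °C): 116.9 × 2266.0 = 264895 J
q5 (heat steam 100.0→147.4 °C): 116.9 × 2.01 × 47.4 = 11138 J
Total: 4913 + 38811 + 49098 + 264895 + 11138 = 368855 J = 369 kJ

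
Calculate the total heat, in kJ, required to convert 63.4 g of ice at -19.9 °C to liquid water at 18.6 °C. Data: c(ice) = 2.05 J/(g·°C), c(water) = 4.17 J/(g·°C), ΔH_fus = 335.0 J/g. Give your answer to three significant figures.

q = 28.7 kJ

q1 (heat ice -19.9→0.0 °C): 63.4 × 2.05 × 19.9 = 2586 J
q2 (melt at 0 °C): 63.4 × 335.0 = 21239 J
q3 (heat water 0.0→18.6 °C): 63.4 × 4.17 × 18.6 = 4917 J
Total: 2586 + 21239 + 4917 = 28742 J = 28.7 kJ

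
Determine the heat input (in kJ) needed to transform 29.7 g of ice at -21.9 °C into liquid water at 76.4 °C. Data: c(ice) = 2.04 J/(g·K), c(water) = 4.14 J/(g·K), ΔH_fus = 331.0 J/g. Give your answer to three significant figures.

q = 20.6 kJ

q1 (heat ice -21.9→0.0 °C): 29.7 × 2.04 × 21.9 = 1327 J
q2 (melt at 0 °C): 29.7 × 331.0 = 9831 J
q3 (heat water 0.0→76.4 °C): 29.7 × 4.14 × 76.4 = 9394 J
Total: 1327 + 9831 + 9394 = 20552 J = 20.6 kJ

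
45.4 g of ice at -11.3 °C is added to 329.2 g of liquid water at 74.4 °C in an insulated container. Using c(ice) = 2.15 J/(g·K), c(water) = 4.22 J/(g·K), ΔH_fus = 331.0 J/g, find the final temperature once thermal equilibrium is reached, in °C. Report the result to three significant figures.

T_f = 55.2 °C

Heat to bring ice to 0 °C and melt it: q₁ = 45.4×2.15×11.3 + 45.4×331.0 = 16130 J
Heat the water can supply cooling to 0 °C: 329.2×4.22×74.4 = 103358 J > q₁, so all ice melts.
Energy balance: 329.2×4.22×(74.4 − T) = 16130 + 45.4×4.22×(T − 0)
1389.224(74.4 − T) = 16130 + 191.588 T
103358 − 16130 = 1580.812 T
T = 87228 / 1580.812 = 55.18 °C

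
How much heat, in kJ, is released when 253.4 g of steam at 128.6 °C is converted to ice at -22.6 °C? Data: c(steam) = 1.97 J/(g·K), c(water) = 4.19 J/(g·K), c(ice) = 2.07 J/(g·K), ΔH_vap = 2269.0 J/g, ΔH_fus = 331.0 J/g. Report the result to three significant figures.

q1 (cool steam 128.6→100 °C): 253.4 × 1.97 × 28.6 = 14277 J
q2 (condense at 100 °C): 253.4 × 2269.0 = 574965 J
q3 (cool water 100→0 °C): 253.4 × 4.19 × 100.0 = 106175 J
q4 (freeze at 0 °C): 253.4 × 331.0 = 83875 J
q5 (cool ice 0→-22.6 °C): 253.4 × 2.07 × 22.6 = 11855 J
Total: 14277 + 574965 + 106175 + 83875 + 11855 = 791147 J = 791 kJ

q = 791 kJ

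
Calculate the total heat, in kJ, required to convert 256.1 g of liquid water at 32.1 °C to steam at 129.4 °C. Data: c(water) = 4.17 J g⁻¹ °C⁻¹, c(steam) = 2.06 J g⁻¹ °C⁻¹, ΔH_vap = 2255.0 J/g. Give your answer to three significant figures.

q1 (heat water 32.1→100.0 °C): 256.1 × 4.17 × 67.9 = 72513 J
q2 (vaporize at 100 °C): 256.1 × 2255.0 = 577506 J
q3 (heat steam 100.0→129.4 °C): 256.1 × 2.06 × 29.4 = 15510 J
Total: 72513 + 577506 + 15510 = 665529 J = 666 kJ

q = 666 kJ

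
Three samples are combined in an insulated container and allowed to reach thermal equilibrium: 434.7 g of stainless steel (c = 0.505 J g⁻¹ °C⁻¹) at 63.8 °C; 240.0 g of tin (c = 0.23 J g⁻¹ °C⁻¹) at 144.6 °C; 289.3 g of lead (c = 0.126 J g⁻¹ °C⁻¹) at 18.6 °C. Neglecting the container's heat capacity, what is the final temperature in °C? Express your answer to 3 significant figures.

Σ mᵢcᵢ(T − Tᵢ) = 0  ⇒  T = Σ mᵢcᵢTᵢ / Σ mᵢcᵢ
Σ mᵢcᵢ = 434.7×0.505 + 240.0×0.23 + 289.3×0.126 = 311.1753
Σ mᵢcᵢTᵢ = 219.5235×63.8 + 55.2×144.6 + 36.4518×18.6 = 22666
T = 22666 / 311.1753 = 72.84 °C

T_f = 72.8 °C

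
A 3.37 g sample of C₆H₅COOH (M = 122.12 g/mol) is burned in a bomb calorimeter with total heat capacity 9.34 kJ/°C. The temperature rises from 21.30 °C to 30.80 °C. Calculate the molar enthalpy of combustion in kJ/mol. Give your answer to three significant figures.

ΔH = -3220 kJ/mol

ΔT = 30.80 − 21.30 = 9.50 °C
q_cal = C_cal × ΔT = 9.34 × 9.50 = 88.73 kJ
n = 3.37 / 122.12 = 0.027596 mol
q_rxn = −q_cal = -88.73 kJ
ΔH = -88.73 / 0.027596 = -3215 kJ/mol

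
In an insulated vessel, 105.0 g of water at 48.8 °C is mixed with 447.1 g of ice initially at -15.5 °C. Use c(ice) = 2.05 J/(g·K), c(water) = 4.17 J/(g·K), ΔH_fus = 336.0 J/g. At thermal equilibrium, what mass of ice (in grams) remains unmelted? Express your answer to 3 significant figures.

Heat to warm all ice to 0 °C: 447.1×2.05×15.5 = 14207 J
Heat released by water cooling to 0 °C: 105.0×4.17×48.8 = 21367 J
21367 J < 14207 + 447.1×336.0 = 164432.6 J, so not all ice melts; final T = 0 °C.
Heat left for melting: 21367 − 14207 = 7160 J
Mass melted = 7160 / 336.0 = 21.31 g
Ice remaining = 447.1 − 21.31 = 425.79 g

m_ice remaining = 426 g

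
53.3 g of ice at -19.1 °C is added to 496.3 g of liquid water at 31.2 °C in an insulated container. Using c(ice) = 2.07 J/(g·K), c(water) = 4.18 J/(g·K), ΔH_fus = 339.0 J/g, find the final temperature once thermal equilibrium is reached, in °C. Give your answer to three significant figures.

T_f = 19.4 °C

Heat to bring ice to 0 °C and melt it: q₁ = 53.3×2.07×19.1 + 53.3×339.0 = 20176 J
Heat the water can supply cooling to 0 °C: 496.3×4.18×31.2 = 64725.5 J > q₁, so all ice melts.
Energy balance: 496.3×4.18×(31.2 − T) = 20176 + 53.3×4.18×(T − 0)
2074.534(31.2 − T) = 20176 + 222.794 T
64725.5 − 20176 = 2297.328 T
T = 44549.5 / 2297.328 = 19.39 °C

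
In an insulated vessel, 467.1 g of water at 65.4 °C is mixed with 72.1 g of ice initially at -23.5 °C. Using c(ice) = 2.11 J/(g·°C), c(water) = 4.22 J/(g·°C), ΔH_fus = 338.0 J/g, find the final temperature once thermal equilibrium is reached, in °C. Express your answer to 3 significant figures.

Heat to bring ice to 0 °C and melt it: q₁ = 72.1×2.11×23.5 + 72.1×338.0 = 27945 J
Heat the water can supply cooling to 0 °C: 467.1×4.22×65.4 = 128914 J > q₁, so all ice melts.
Energy balance: 467.1×4.22×(65.4 − T) = 27945 + 72.1×4.22×(T − 0)
1971.162(65.4 − T) = 27945 + 304.262 T
128914 − 27945 = 2275.424 T
T = 100969 / 2275.424 = 44.37 °C

T_f = 44.4 °C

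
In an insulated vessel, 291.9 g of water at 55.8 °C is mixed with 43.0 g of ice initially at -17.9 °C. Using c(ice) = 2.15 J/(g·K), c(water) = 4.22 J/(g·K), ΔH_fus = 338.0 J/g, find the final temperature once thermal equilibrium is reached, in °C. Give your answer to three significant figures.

Heat to bring ice to 0 °C and melt it: q₁ = 43.0×2.15×17.9 + 43.0×338.0 = 16189 J
Heat the water can supply cooling to 0 °C: 291.9×4.22×55.8 = 68735.4 J > q₁, so all ice melts.
Energy balance: 291.9×4.22×(55.8 − T) = 16189 + 43.0×4.22×(T − 0)
1231.818(55.8 − T) = 16189 + 181.46 T
68735.4 − 16189 = 1413.278 T
T = 52546.4 / 1413.278 = 37.18 °C

T_f = 37.2 °C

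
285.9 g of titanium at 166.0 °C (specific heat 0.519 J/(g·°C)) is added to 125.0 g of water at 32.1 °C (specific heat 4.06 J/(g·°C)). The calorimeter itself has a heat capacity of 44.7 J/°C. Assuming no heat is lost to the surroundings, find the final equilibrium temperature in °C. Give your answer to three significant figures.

Heat lost by titanium = heat gained by water + calorimeter.
(285.9)(0.519)(166.0 − T) = [(125.0)(4.06) + 44.7](T − 32.1)
148.3821 (166.0 − T) = 552.2 (T − 32.1)
24631 − 148.3821 T = 552.2 T − 17726
42357 = 700.5821 T
T = 60.46 °C

T_f = 60.5 °C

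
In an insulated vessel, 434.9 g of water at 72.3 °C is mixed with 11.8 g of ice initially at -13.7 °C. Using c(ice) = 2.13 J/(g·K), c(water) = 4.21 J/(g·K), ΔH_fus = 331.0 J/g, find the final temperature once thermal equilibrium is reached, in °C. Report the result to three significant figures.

Heat to bring ice to 0 °C and melt it: q₁ = 11.8×2.13×13.7 + 11.8×331.0 = 4250.1 J
Heat the water can supply cooling to 0 °C: 434.9×4.21×72.3 = 132376 J > q₁, so all ice melts.
Energy balance: 434.9×4.21×(72.3 − T) = 4250.1 + 11.8×4.21×(T − 0)
1830.929(72.3 − T) = 4250.1 + 49.678 T
132376 − 4250.1 = 1880.607 T
T = 128125.9 / 1880.607 = 68.13 °C

T_f = 68.1 °C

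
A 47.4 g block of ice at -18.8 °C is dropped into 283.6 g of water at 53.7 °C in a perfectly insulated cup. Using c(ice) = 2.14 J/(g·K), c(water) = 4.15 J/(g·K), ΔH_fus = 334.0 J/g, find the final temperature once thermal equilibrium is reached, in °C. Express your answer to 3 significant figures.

Heat to bring ice to 0 °C and melt it: q₁ = 47.4×2.14×18.8 + 47.4×334.0 = 17739 J
Heat the water can supply cooling to 0 °C: 283.6×4.15×53.7 = 63201.7 J > q₁, so all ice melts.
Energy balance: 283.6×4.15×(53.7 − T) = 17739 + 47.4×4.15×(T − 0)
1176.94(53.7 − T) = 17739 + 196.71 T
63201.7 − 17739 = 1373.65 T
T = 45462.7 / 1373.65 = 33.10 °C

T_f = 33.1 °C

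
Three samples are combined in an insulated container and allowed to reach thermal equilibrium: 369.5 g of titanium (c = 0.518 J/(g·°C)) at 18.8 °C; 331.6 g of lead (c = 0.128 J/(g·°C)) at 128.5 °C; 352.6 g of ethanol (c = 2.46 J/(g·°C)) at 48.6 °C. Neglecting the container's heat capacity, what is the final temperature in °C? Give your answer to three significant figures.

Σ mᵢcᵢ(T − Tᵢ) = 0  ⇒  T = Σ mᵢcᵢTᵢ / Σ mᵢcᵢ
Σ mᵢcᵢ = 369.5×0.518 + 331.6×0.128 + 352.6×2.46 = 1101.2418
Σ mᵢcᵢTᵢ = 191.401×18.8 + 42.4448×128.5 + 867.396×48.6 = 51208
T = 51208 / 1101.2418 = 46.50 °C

T_f = 46.5 °C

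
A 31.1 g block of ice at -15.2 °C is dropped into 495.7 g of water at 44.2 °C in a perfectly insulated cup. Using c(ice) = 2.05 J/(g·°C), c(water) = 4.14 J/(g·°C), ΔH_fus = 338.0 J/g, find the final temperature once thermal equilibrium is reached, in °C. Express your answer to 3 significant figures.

T_f = 36.3 °C

Heat to bring ice to 0 °C and melt it: q₁ = 31.1×2.05×15.2 + 31.1×338.0 = 11481 J
Heat the water can supply cooling to 0 °C: 495.7×4.14×44.2 = 90707.2 J > q₁, so all ice melts.
Energy balance: 495.7×4.14×(44.2 − T) = 11481 + 31.1×4.14×(T − 0)
2052.198(44.2 − T) = 11481 + 128.754 T
90707.2 − 11481 = 2180.952 T
T = 79226.2 / 2180.952 = 36.33 °C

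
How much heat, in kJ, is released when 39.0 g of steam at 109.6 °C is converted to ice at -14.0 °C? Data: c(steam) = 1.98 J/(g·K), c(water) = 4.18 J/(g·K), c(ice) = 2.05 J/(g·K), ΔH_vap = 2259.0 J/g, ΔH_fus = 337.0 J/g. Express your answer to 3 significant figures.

q1 (cool steam 109.6→100 °C): 39.0 × 1.98 × 9.6 = 741 J
q2 (condense at 100 °C): 39.0 × 2259.0 = 88101 J
q3 (cool water 100→0 °C): 39.0 × 4.18 × 100.0 = 16302 J
q4 (freeze at 0 °C): 39.0 × 337.0 = 13143 J
q5 (cool ice 0→-14.0 °C): 39.0 × 2.05 × 14.0 = 1119 J
Total: 741 + 88101 + 16302 + 13143 + 1119 = 119406 J = 119 kJ

q = 119 kJ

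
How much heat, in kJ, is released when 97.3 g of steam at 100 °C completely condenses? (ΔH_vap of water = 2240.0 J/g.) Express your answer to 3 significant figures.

q = 218 kJ

q = m × ΔH_vap = 97.3 × 2240.0 = 218000 J = 218 kJ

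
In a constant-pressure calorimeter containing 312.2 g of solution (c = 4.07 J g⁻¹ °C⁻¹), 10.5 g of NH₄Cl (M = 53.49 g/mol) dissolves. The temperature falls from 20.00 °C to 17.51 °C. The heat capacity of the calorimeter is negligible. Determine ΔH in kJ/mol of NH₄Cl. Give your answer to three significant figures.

|ΔT| = |17.51 − 20.00| = 2.49 °C
|q_surr| = (312.2 × 4.07) × 2.49 = 1270.654 × 2.49 = 3164 J
n(NH₄Cl) = 10.5 / 53.49 = 0.1963 mol
Temperature fell, so q_rxn = +|q_surr| = 3.164 kJ
ΔH = q_rxn / n = 16.12 kJ/mol

ΔH = 16.1 kJ/mol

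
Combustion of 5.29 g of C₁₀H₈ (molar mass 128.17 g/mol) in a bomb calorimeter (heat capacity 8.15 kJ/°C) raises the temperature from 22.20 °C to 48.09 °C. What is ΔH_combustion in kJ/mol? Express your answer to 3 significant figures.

ΔT = 48.09 − 22.20 = 25.89 °C
q_cal = C_cal × ΔT = 8.15 × 25.89 = 211.0035 kJ
n = 5.29 / 128.17 = 0.04127 mol
q_rxn = −q_cal = -211.0035 kJ
ΔH = -211.0035 / 0.04127 = -5113 kJ/mol

ΔH = -5110 kJ/mol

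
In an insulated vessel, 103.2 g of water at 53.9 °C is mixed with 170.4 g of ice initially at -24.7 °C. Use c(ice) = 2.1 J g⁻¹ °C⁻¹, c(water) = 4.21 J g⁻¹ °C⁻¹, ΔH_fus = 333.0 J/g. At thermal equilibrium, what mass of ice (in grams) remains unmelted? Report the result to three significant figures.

m_ice remaining = 127 g

Heat to warm all ice to 0 °C: 170.4×2.1×24.7 = 8838.6 J
Heat released by water cooling to 0 °C: 103.2×4.21×53.9 = 23418 J
23418 J < 8838.6 + 170.4×333.0 = 65581.8 J, so not all ice melts; final T = 0 °C.
Heat left for melting: 23418 − 8838.6 = 14579.4 J
Mass melted = 14579.4 / 333.0 = 43.78 g
Ice remaining = 170.4 − 43.78 = 126.62 g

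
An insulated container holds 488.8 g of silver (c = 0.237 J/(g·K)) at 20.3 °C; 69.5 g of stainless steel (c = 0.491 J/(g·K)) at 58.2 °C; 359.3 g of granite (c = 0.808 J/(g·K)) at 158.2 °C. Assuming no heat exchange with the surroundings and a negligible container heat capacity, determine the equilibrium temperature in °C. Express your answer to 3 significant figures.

Σ mᵢcᵢ(T − Tᵢ) = 0  ⇒  T = Σ mᵢcᵢTᵢ / Σ mᵢcᵢ
Σ mᵢcᵢ = 488.8×0.237 + 69.5×0.491 + 359.3×0.808 = 440.2845
Σ mᵢcᵢTᵢ = 115.8456×20.3 + 34.1245×58.2 + 290.3144×158.2 = 50265
T = 50265 / 440.2845 = 114.2 °C

T_f = 114 °C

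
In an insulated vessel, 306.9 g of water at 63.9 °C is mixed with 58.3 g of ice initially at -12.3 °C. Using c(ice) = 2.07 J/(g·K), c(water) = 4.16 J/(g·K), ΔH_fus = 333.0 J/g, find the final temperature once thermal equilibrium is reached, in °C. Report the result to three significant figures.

T_f = 39.9 °C

Heat to bring ice to 0 °C and melt it: q₁ = 58.3×2.07×12.3 + 58.3×333.0 = 20898 J
Heat the water can supply cooling to 0 °C: 306.9×4.16×63.9 = 81581.4 J > q₁, so all ice melts.
Energy balance: 306.9×4.16×(63.9 − T) = 20898 + 58.3×4.16×(T − 0)
1276.704(63.9 − T) = 20898 + 242.528 T
81581.4 − 20898 = 1519.232 T
T = 60683.4 / 1519.232 = 39.94 °C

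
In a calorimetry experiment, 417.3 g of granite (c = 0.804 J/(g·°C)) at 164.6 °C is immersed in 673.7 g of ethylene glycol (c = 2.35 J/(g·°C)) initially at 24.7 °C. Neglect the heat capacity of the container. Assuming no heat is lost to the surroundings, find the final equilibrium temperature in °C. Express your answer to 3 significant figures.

T_f = 49.2 °C

Heat lost by granite = heat gained by ethylene glycol.
(417.3)(0.804)(164.6 − T) = (673.7)(2.35)(T − 24.7)
335.5092 (164.6 − T) = 1583.195 (T − 24.7)
55225 − 335.5092 T = 1583.195 T − 39105
94330 = 1918.7042 T
T = 49.16 °C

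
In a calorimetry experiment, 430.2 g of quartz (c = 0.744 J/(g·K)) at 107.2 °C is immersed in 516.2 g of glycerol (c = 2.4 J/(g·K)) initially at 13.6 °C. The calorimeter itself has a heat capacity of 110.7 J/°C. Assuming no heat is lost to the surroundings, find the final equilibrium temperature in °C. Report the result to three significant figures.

T_f = 31.5 °C

Heat lost by quartz = heat gained by glycerol + calorimeter.
(430.2)(0.744)(107.2 − T) = [(516.2)(2.4) + 110.7](T − 13.6)
320.0688 (107.2 − T) = 1349.58 (T − 13.6)
34311 − 320.0688 T = 1349.58 T − 18354
52665 = 1669.6488 T
T = 31.54 °C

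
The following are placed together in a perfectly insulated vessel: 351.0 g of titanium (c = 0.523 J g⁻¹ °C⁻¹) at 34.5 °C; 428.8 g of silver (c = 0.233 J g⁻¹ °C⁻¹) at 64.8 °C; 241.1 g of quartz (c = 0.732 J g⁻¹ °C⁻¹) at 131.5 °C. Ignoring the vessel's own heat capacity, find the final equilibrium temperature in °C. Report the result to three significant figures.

Σ mᵢcᵢ(T − Tᵢ) = 0  ⇒  T = Σ mᵢcᵢTᵢ / Σ mᵢcᵢ
Σ mᵢcᵢ = 351.0×0.523 + 428.8×0.233 + 241.1×0.732 = 459.9686
Σ mᵢcᵢTᵢ = 183.573×34.5 + 99.9104×64.8 + 176.4852×131.5 = 36015
T = 36015 / 459.9686 = 78.30 °C

T_f = 78.3 °C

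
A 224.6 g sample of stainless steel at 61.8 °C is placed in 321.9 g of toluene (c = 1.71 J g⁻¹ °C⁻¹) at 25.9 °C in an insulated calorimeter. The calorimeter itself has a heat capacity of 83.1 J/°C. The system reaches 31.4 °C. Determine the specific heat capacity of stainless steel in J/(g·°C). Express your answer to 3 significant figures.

q_gained = (321.9 × 1.71 + 83.1) × (31.4 − 25.9) = 3485 J
q_lost = 224.6 × c × (61.8 − 31.4) = 6827.84 c
Set equal: c = 3485 / 6827.84 = 0.510 J/(g·°C)

c = 0.510 J/(g·°C)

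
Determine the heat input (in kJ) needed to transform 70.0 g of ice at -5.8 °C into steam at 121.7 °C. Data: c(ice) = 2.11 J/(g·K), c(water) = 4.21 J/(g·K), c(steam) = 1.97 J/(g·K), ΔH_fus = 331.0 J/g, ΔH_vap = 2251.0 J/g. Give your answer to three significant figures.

q = 214 kJ

q1 (heat ice -5.8→0.0 °C): 70.0 × 2.11 × 5.8 = 857 J
q2 (melt at 0 °C): 70.0 × 331.0 = 23170 J
q3 (heat water 0.0→100.0 °C): 70.0 × 4.21 × 100.0 = 29470 J
q4 (vaporize at 100 °C): 70.0 × 2251.0 = 157570 J
q5 (heat steam 100.0→121.7 °C): 70.0 × 1.97 × 21.7 = 2992 J
Total: 857 + 23170 + 29470 + 157570 + 2992 = 214059 J = 214 kJ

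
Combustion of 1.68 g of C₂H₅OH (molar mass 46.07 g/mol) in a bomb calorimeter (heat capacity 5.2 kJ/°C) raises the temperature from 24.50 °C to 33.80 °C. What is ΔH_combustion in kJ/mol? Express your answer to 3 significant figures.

ΔT = 33.80 − 24.50 = 9.30 °C
q_cal = C_cal × ΔT = 5.2 × 9.30 = 48.36 kJ
n = 1.68 / 46.07 = 0.03647 mol
q_rxn = −q_cal = -48.36 kJ
ΔH = -48.36 / 0.03647 = -1326 kJ/mol

ΔH = -1330 kJ/mol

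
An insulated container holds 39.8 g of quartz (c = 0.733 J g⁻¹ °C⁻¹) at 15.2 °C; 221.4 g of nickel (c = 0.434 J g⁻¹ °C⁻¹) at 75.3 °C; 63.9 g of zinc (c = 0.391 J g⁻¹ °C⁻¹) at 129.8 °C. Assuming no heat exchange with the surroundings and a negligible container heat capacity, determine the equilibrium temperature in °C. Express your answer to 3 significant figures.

Σ mᵢcᵢ(T − Tᵢ) = 0  ⇒  T = Σ mᵢcᵢTᵢ / Σ mᵢcᵢ
Σ mᵢcᵢ = 39.8×0.733 + 221.4×0.434 + 63.9×0.391 = 150.2459
Σ mᵢcᵢTᵢ = 29.1734×15.2 + 96.0876×75.3 + 24.9849×129.8 = 10922
T = 10922 / 150.2459 = 72.69 °C

T_f = 72.7 °C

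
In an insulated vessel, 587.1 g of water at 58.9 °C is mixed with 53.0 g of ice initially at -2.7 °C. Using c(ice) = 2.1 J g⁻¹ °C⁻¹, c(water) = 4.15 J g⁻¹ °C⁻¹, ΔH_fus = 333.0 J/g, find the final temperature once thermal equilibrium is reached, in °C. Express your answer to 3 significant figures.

T_f = 47.3 °C

Heat to bring ice to 0 °C and melt it: q₁ = 53.0×2.1×2.7 + 53.0×333.0 = 17950 J
Heat the water can supply cooling to 0 °C: 587.1×4.15×58.9 = 143508 J > q₁, so all ice melts.
Energy balance: 587.1×4.15×(58.9 − T) = 17950 + 53.0×4.15×(T − 0)
2436.465(58.9 − T) = 17950 + 219.95 T
143508 − 17950 = 2656.415 T
T = 125558 / 2656.415 = 47.27 °C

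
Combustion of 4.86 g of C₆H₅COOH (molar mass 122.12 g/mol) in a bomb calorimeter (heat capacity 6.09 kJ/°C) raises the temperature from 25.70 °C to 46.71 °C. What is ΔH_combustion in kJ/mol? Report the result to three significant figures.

ΔT = 46.71 − 25.70 = 21.01 °C
q_cal = C_cal × ΔT = 6.09 × 21.01 = 127.9509 kJ
n = 4.86 / 122.12 = 0.039797 mol
q_rxn = −q_cal = -127.9509 kJ
ΔH = -127.9509 / 0.039797 = -3215 kJ/mol

ΔH = -3220 kJ/mol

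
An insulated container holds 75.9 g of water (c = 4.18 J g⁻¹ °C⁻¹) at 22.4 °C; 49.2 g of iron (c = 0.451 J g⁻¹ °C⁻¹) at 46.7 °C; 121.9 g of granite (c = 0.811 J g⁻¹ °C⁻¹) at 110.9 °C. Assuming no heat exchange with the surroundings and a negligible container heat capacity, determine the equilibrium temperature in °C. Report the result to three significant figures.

Σ mᵢcᵢ(T − Tᵢ) = 0  ⇒  T = Σ mᵢcᵢTᵢ / Σ mᵢcᵢ
Σ mᵢcᵢ = 75.9×4.18 + 49.2×0.451 + 121.9×0.811 = 438.3121
Σ mᵢcᵢTᵢ = 317.262×22.4 + 22.1892×46.7 + 98.8609×110.9 = 19107
T = 19107 / 438.3121 = 43.59 °C

T_f = 43.6 °C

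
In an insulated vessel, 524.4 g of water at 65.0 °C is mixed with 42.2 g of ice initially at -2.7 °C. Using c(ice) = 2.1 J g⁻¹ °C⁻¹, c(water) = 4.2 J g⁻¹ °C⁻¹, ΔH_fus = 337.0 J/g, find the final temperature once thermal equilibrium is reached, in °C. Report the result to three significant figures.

T_f = 54.1 °C

Heat to bring ice to 0 °C and melt it: q₁ = 42.2×2.1×2.7 + 42.2×337.0 = 14461 J
Heat the water can supply cooling to 0 °C: 524.4×4.2×65.0 = 143161 J > q₁, so all ice melts.
Energy balance: 524.4×4.2×(65.0 − T) = 14461 + 42.2×4.2×(T − 0)
2202.48(65.0 − T) = 14461 + 177.24 T
143161 − 14461 = 2379.72 T
T = 128700 / 2379.72 = 54.08 °C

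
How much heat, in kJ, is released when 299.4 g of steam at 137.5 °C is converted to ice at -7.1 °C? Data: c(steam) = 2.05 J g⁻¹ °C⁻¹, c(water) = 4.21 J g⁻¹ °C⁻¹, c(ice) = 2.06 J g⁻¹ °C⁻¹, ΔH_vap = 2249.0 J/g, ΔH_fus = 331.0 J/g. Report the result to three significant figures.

q = 926 kJ

q1 (cool steam 137.5→100 °C): 299.4 × 2.05 × 37.5 = 23016 J
q2 (condense at 100 °C): 299.4 × 2249.0 = 673351 J
q3 (cool water 100→0 °C): 299.4 × 4.21 × 100.0 = 126047 J
q4 (freeze at 0 °C): 299.4 × 331.0 = 99101 J
q5 (cool ice 0→-7.1 °C): 299.4 × 2.06 × 7.1 = 4379 J
Total: 23016 + 673351 + 126047 + 99101 + 4379 = 925894 J = 926 kJ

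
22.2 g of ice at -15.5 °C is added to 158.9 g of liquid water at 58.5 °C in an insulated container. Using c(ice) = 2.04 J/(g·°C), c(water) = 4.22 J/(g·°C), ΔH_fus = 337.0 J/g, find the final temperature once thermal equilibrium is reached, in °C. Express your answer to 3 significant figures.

Heat to bring ice to 0 °C and melt it: q₁ = 22.2×2.04×15.5 + 22.2×337.0 = 8183.4 J
Heat the water can supply cooling to 0 °C: 158.9×4.22×58.5 = 39227.6 J > q₁, so all ice melts.
Energy balance: 158.9×4.22×(58.5 − T) = 8183.4 + 22.2×4.22×(T − 0)
670.558(58.5 − T) = 8183.4 + 93.684 T
39227.6 − 8183.4 = 764.242 T
T = 31044.2 / 764.242 = 40.62 °C

T_f = 40.6 °C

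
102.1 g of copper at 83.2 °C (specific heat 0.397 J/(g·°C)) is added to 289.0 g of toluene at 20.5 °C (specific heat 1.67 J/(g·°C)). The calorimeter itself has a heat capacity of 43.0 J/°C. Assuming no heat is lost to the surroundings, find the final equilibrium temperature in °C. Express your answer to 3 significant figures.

Heat lost by copper = heat gained by toluene + calorimeter.
(102.1)(0.397)(83.2 − T) = [(289.0)(1.67) + 43.0](T − 20.5)
40.5337 (83.2 − T) = 525.63 (T − 20.5)
3372.4 − 40.5337 T = 525.63 T − 10775
14147.4 = 566.1637 T
T = 24.99 °C

T_f = 25.0 °C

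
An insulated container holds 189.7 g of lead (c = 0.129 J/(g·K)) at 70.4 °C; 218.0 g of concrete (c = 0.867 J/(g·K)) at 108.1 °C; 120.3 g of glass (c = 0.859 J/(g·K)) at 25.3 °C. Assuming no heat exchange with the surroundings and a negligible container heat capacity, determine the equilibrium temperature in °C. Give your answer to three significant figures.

Σ mᵢcᵢ(T − Tᵢ) = 0  ⇒  T = Σ mᵢcᵢTᵢ / Σ mᵢcᵢ
Σ mᵢcᵢ = 189.7×0.129 + 218.0×0.867 + 120.3×0.859 = 316.8150
Σ mᵢcᵢTᵢ = 24.4713×70.4 + 189.006×108.1 + 103.3377×25.3 = 24769
T = 24769 / 316.8150 = 78.18 °C

T_f = 78.2 °C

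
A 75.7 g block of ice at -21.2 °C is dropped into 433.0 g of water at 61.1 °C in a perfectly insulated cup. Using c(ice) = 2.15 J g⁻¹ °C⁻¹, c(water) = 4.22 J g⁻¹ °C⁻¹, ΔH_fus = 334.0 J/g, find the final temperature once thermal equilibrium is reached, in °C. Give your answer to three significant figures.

Heat to bring ice to 0 °C and melt it: q₁ = 75.7×2.15×21.2 + 75.7×334.0 = 28734 J
Heat the water can supply cooling to 0 °C: 433.0×4.22×61.1 = 111646 J > q₁, so all ice melts.
Energy balance: 433.0×4.22×(61.1 − T) = 28734 + 75.7×4.22×(T − 0)
1827.26(61.1 − T) = 28734 + 319.454 T
111646 − 28734 = 2146.714 T
T = 82912 / 2146.714 = 38.62 °C

T_f = 38.6 °C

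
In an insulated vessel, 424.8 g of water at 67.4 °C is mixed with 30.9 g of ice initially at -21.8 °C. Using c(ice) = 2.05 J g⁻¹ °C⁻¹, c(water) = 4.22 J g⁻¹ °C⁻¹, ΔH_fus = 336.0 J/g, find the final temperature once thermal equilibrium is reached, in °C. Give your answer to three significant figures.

Heat to bring ice to 0 °C and melt it: q₁ = 30.9×2.05×21.8 + 30.9×336.0 = 11763 J
Heat the water can supply cooling to 0 °C: 424.8×4.22×67.4 = 120825 J > q₁, so all ice melts.
Energy balance: 424.8×4.22×(67.4 − T) = 11763 + 30.9×4.22×(T − 0)
1792.656(67.4 − T) = 11763 + 130.398 T
120825 − 11763 = 1923.054 T
T = 109062 / 1923.054 = 56.71 °C

T_f = 56.7 °C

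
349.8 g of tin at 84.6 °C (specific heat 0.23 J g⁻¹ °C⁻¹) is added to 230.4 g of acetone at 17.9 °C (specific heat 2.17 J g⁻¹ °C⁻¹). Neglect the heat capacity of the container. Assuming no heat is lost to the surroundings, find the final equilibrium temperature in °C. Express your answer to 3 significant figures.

T_f = 27.1 °C

Heat lost by tin = heat gained by acetone.
(349.8)(0.23)(84.6 − T) = (230.4)(2.17)(T − 17.9)
80.454 (84.6 − T) = 499.968 (T − 17.9)
6806.4 − 80.454 T = 499.968 T − 8949.4
15755.8 = 580.422 T
T = 27.145 °C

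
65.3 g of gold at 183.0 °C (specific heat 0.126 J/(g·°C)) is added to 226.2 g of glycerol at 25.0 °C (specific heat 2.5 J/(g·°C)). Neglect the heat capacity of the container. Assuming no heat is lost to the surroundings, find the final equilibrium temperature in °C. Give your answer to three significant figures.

T_f = 27.3 °C

Heat lost by gold = heat gained by glycerol.
(65.3)(0.126)(183.0 − T) = (226.2)(2.5)(T − 25.0)
8.2278 (183.0 − T) = 565.5 (T − 25.0)
1505.7 − 8.2278 T = 565.5 T − 14138
15643.7 = 573.7278 T
T = 27.27 °C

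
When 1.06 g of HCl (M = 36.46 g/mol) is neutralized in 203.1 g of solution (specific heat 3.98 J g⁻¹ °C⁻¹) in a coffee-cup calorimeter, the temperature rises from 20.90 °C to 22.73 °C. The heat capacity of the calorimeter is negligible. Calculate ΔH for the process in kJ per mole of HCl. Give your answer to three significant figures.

ΔH = -50.9 kJ/mol

|ΔT| = |22.73 − 20.90| = 1.83 °C
|q_surr| = (203.1 × 3.98) × 1.83 = 808.338 × 1.83 = 1479 J
n(HCl) = 1.06 / 36.46 = 0.02907 mol
Temperature rose, so q_rxn = −|q_surr| = -1.479 kJ
ΔH = q_rxn / n = -50.88 kJ/mol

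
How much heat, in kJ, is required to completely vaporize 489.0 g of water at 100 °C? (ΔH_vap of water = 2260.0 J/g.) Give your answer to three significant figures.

q = 1110 kJ

q = m × ΔH_vap = 489.0 × 2260.0 = 1105000 J = 1110 kJ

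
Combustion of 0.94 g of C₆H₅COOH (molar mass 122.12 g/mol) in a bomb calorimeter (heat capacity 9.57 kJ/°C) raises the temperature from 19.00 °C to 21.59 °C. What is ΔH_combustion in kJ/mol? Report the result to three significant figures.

ΔH = -3220 kJ/mol

ΔT = 21.59 − 19.00 = 2.59 °C
q_cal = C_cal × ΔT = 9.57 × 2.59 = 24.7863 kJ
n = 0.94 / 122.12 = 0.007697 mol
q_rxn = −q_cal = -24.7863 kJ
ΔH = -24.7863 / 0.007697 = -3220 kJ/mol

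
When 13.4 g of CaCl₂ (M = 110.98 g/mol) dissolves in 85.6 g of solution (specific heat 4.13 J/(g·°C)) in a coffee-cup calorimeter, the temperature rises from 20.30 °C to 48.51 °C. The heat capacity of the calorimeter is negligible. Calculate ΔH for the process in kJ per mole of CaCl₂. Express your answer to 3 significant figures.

|ΔT| = |48.51 − 20.30| = 28.21 °C
|q_surr| = (85.6 × 4.13) × 28.21 = 353.528 × 28.21 = 9973 J
n(CaCl₂) = 13.4 / 110.98 = 0.1207 mol
Temperature rose, so q_rxn = −|q_surr| = -9.973 kJ
ΔH = q_rxn / n = -82.63 kJ/mol

ΔH = -82.6 kJ/mol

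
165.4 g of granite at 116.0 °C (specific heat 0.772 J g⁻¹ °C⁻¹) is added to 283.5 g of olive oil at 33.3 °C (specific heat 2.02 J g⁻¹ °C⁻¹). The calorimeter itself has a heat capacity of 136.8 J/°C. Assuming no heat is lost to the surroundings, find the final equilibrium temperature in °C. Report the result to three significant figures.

Heat lost by granite = heat gained by olive oil + calorimeter.
(165.4)(0.772)(116.0 − T) = [(283.5)(2.02) + 136.8](T − 33.3)
127.6888 (116.0 − T) = 709.47 (T − 33.3)
14812 − 127.6888 T = 709.47 T − 23625
38437 = 837.1588 T
T = 45.91 °C

T_f = 45.9 °C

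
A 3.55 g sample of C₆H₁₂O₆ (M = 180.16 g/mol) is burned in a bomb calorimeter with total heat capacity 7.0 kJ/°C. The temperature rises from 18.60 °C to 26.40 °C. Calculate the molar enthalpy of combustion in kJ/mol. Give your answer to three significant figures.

ΔH = -2770 kJ/mol

ΔT = 26.40 − 18.60 = 7.80 °C
q_cal = C_cal × ΔT = 7.0 × 7.80 = 54.6 kJ
n = 3.55 / 180.16 = 0.01970 mol
q_rxn = −q_cal = -54.6 kJ
ΔH = -54.6 / 0.01970 = -2772 kJ/mol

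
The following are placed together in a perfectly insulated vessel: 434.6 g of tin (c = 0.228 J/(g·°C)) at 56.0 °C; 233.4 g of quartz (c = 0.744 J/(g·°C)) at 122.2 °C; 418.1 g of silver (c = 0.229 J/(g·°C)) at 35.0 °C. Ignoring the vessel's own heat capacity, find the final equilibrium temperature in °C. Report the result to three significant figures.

T_f = 81.7 °C

Σ mᵢcᵢ(T − Tᵢ) = 0  ⇒  T = Σ mᵢcᵢTᵢ / Σ mᵢcᵢ
Σ mᵢcᵢ = 434.6×0.228 + 233.4×0.744 + 418.1×0.229 = 368.4833
Σ mᵢcᵢTᵢ = 99.0888×56.0 + 173.6496×122.2 + 95.7449×35.0 = 30120
T = 30120 / 368.4833 = 81.74 °C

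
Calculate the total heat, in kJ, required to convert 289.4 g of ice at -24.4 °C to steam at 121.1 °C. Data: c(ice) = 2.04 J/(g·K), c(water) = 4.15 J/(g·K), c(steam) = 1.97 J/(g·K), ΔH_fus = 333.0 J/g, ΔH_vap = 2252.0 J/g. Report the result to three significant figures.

q = 895 kJ

q1 (heat ice -24.4→0.0 °C): 289.4 × 2.04 × 24.4 = 14405 J
q2 (melt at 0 °C): 289.4 × 333.0 = 96370 J
q3 (heat water 0.0→100.0 °C): 289.4 × 4.15 × 100.0 = 120101 J
q4 (vaporize at 100 °C): 289.4 × 2252.0 = 651729 J
q5 (heat steam 100.0→121.1 °C): 289.4 × 1.97 × 21.1 = 12029 J
Total: 14405 + 96370 + 120101 + 651729 + 12029 = 894634 J = 895 kJ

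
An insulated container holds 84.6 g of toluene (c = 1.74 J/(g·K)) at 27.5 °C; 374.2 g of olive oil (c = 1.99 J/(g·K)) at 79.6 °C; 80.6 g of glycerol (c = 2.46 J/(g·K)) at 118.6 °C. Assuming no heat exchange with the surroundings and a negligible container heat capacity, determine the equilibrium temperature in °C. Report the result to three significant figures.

Σ mᵢcᵢ(T − Tᵢ) = 0  ⇒  T = Σ mᵢcᵢTᵢ / Σ mᵢcᵢ
Σ mᵢcᵢ = 84.6×1.74 + 374.2×1.99 + 80.6×2.46 = 1090.138
Σ mᵢcᵢTᵢ = 147.204×27.5 + 744.658×79.6 + 198.276×118.6 = 86838
T = 86838 / 1090.138 = 79.66 °C

T_f = 79.7 °C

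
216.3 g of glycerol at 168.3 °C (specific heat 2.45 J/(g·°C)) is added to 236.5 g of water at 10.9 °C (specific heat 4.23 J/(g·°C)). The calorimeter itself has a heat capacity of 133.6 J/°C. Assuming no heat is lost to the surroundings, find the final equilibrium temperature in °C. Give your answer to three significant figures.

Heat lost by glycerol = heat gained by water + calorimeter.
(216.3)(2.45)(168.3 − T) = [(236.5)(4.23) + 133.6](T − 10.9)
529.935 (168.3 − T) = 1133.995 (T − 10.9)
89188 − 529.935 T = 1133.995 T − 12361
101549 = 1663.930 T
T = 61.03 °C

T_f = 61.0 °C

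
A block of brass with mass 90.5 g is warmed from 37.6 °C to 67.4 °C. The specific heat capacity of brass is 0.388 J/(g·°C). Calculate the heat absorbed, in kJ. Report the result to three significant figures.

q = m c ΔT = 90.5 × 0.388 × (67.4 − 37.6)
q = 90.5 × 0.388 × 29.8 = 1046 J = 1.05 kJ

q = 1.05 kJ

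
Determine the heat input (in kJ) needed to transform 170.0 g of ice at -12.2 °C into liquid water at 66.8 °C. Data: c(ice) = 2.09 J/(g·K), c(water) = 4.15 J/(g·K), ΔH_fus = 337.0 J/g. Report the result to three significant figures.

q = 109 kJ

q1 (heat ice -12.2→0.0 °C): 170.0 × 2.09 × 12.2 = 4335 J
q2 (melt at 0 °C): 170.0 × 337.0 = 57290 J
q3 (heat water 0.0→66.8 °C): 170.0 × 4.15 × 66.8 = 47127 J
Total: 4335 + 57290 + 47127 = 108752 J = 109 kJ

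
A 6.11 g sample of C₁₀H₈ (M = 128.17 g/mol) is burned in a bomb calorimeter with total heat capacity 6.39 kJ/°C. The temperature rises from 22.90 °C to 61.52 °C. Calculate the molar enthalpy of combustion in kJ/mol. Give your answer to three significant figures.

ΔT = 61.52 − 22.90 = 38.62 °C
q_cal = C_cal × ΔT = 6.39 × 38.62 = 246.7818 kJ
n = 6.11 / 128.17 = 0.04767 mol
q_rxn = −q_cal = -246.7818 kJ
ΔH = -246.7818 / 0.04767 = -5177 kJ/mol

ΔH = -5180 kJ/mol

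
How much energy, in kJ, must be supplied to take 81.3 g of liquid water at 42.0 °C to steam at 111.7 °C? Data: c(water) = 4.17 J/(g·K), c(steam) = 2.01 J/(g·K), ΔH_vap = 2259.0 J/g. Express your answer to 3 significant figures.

q1 (heat water 42.0→100.0 °C): 81.3 × 4.17 × 58.0 = 19663 J
q2 (vaporize at 100 °C): 81.3 × 2259.0 = 183657 J
q3 (heat steam 100.0→111.7 °C): 81.3 × 2.01 × 11.7 = 1912 J
Total: 19663 + 183657 + 1912 = 205232 J = 205 kJ

q = 205 kJ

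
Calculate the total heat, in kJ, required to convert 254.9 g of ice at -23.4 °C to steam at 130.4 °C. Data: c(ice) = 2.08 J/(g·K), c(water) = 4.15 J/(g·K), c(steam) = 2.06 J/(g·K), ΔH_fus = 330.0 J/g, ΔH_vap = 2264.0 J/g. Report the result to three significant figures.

q = 795 kJ

q1 (heat ice -23.4→0.0 °C): 254.9 × 2.08 × 23.4 = 12406 J
q2 (melt at 0 °C): 254.9 × 330.0 = 84117 J
q3 (heat water 0.0→100.0 °C): 254.9 × 4.15 × 100.0 = 105784 J
q4 (vaporize at 100 °C): 254.9 × 2264.0 = 577094 J
q5 (heat steam 100.0→130.4 °C): 254.9 × 2.06 × 30.4 = 15963 J
Total: 12406 + 84117 + 105784 + 577094 + 15963 = 795364 J = 795 kJ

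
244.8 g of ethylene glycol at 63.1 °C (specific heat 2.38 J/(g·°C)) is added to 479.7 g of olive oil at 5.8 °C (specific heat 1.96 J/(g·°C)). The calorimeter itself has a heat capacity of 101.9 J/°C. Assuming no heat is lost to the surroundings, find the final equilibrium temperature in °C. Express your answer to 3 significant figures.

T_f = 26.3 °C

Heat lost by ethylene glycol = heat gained by olive oil + calorimeter.
(244.8)(2.38)(63.1 − T) = [(479.7)(1.96) + 101.9](T − 5.8)
582.624 (63.1 − T) = 1042.112 (T − 5.8)
36764 − 582.624 T = 1042.112 T − 6044.2
42808.2 = 1624.736 T
T = 26.348 °C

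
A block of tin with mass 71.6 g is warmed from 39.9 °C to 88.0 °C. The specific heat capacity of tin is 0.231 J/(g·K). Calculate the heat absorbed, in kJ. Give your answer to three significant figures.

q = m c ΔT = 71.6 × 0.231 × (88.0 − 39.9)
q = 71.6 × 0.231 × 48.1 = 795.6 J = 0.796 kJ

q = 0.796 kJ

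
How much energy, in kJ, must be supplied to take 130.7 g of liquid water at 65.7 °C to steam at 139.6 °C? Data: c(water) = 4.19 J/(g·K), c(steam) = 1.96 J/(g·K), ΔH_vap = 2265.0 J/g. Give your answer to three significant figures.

q1 (heat water 65.7→100.0 °C): 130.7 × 4.19 × 34.3 = 18784 J
q2 (vaporize at 100 °C): 130.7 × 2265.0 = 296036 J
q3 (heat steam 100.0→139.6 °C): 130.7 × 1.96 × 39.6 = 10144 J
Total: 18784 + 296036 + 10144 = 324964 J = 325 kJ

q = 325 kJ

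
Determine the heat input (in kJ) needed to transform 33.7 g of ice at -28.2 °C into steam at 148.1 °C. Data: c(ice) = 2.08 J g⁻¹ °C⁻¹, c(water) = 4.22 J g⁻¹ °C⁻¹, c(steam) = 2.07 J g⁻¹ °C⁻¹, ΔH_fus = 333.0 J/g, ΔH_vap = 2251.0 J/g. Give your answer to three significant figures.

q1 (heat ice -28.2→0.0 °C): 33.7 × 2.08 × 28.2 = 1977 J
q2 (melt at 0 °C): 33.7 × 333.0 = 11222 J
q3 (heat water 0.0→100.0 °C): 33.7 × 4.22 × 100.0 = 14221 J
q4 (vaporize at 100 °C): 33.7 × 2251.0 = 75859 J
q5 (heat steam 100.0→148.1 °C): 33.7 × 2.07 × 48.1 = 3355 J
Total: 1977 + 11222 + 14221 + 75859 + 3355 = 106634 J = 107 kJ

q = 107 kJ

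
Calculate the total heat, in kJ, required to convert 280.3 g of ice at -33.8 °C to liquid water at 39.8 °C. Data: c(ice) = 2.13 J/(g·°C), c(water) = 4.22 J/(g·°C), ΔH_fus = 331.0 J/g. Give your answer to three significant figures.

q1 (heat ice -33.8→0.0 °C): 280.3 × 2.13 × 33.8 = 20180 J
q2 (melt at 0 °C): 280.3 × 331.0 = 92779 J
q3 (heat water 0.0→39.8 °C): 280.3 × 4.22 × 39.8 = 47078 J
Total: 20180 + 92779 + 47078 = 160037 J = 160 kJ

q = 160 kJ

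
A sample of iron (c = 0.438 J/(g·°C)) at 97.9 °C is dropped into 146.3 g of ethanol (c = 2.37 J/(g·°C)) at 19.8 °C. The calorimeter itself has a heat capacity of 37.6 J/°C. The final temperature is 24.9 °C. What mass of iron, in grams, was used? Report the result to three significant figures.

m = 61.3 g

q_gained = (146.3 × 2.37 + 37.6) × (24.9 − 19.8) = 1960 J
q_lost = m × 0.438 × (97.9 − 24.9) = 31.974 m
m = 1960 / 31.974 = 61.3 g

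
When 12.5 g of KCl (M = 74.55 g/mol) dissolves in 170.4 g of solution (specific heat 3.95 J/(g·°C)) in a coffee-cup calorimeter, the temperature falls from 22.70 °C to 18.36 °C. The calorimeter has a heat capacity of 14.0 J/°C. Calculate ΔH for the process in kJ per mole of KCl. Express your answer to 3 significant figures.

|ΔT| = |18.36 − 22.70| = 4.34 °C
|q_surr| = (170.4 × 3.95 + 14.0) × 4.34 = 687.08 × 4.34 = 2982 J
n(KCl) = 12.5 / 74.55 = 0.1677 mol
Temperature fell, so q_rxn = +|q_surr| = 2.982 kJ
ΔH = q_rxn / n = 17.78 kJ/mol

ΔH = 17.8 kJ/mol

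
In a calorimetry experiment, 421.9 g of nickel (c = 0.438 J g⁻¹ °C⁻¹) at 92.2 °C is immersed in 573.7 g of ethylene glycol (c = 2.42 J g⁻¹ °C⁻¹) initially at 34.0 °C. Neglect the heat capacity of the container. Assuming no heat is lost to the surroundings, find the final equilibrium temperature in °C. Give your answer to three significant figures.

Heat lost by nickel = heat gained by ethylene glycol.
(421.9)(0.438)(92.2 − T) = (573.7)(2.42)(T − 34.0)
184.7922 (92.2 − T) = 1388.354 (T − 34.0)
17038 − 184.7922 T = 1388.354 T − 47204
64242 = 1573.1462 T
T = 40.84 °C

T_f = 40.8 °C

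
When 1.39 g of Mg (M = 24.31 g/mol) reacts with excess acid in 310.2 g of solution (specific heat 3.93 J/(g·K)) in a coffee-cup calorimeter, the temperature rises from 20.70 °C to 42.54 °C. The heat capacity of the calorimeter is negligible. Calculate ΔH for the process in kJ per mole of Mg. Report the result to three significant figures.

ΔH = -466 kJ/mol

|ΔT| = |42.54 − 20.70| = 21.84 °C
|q_surr| = (310.2 × 3.93) × 21.84 = 1219.086 × 21.84 = 26620 J
n(Mg) = 1.39 / 24.31 = 0.05718 mol
Temperature rose, so q_rxn = −|q_surr| = -26.62 kJ
ΔH = q_rxn / n = -465.5 kJ/mol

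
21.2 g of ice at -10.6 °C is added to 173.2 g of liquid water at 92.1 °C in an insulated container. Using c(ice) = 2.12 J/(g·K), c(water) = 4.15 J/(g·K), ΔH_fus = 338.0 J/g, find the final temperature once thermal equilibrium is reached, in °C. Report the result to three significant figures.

Heat to bring ice to 0 °C and melt it: q₁ = 21.2×2.12×10.6 + 21.2×338.0 = 7642.0 J
Heat the water can supply cooling to 0 °C: 173.2×4.15×92.1 = 66199.6 J > q₁, so all ice melts.
Energy balance: 173.2×4.15×(92.1 − T) = 7642.0 + 21.2×4.15×(T − 0)
718.78(92.1 − T) = 7642.0 + 87.98 T
66199.6 − 7642.0 = 806.76 T
T = 58557.6 / 806.76 = 72.58 °C

T_f = 72.6 °C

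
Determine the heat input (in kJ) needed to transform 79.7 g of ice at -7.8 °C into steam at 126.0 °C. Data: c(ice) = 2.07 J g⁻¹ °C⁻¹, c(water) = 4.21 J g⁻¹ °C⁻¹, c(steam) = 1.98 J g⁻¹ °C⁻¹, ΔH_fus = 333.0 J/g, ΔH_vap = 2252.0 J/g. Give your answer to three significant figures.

q1 (heat ice -7.8→0.0 °C): 79.7 × 2.07 × 7.8 = 1287 J
q2 (melt at 0 °C): 79.7 × 333.0 = 26540 J
q3 (heat water 0.0→100.0 °C): 79.7 × 4.21 × 100.0 = 33554 J
q4 (vaporize at 100 °C): 79.7 × 2252.0 = 179484 J
q5 (heat steam 100.0→126.0 °C): 79.7 × 1.98 × 26.0 = 4103 J
Total: 1287 + 26540 + 33554 + 179484 + 4103 = 244968 J = 245 kJ

q = 245 kJ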